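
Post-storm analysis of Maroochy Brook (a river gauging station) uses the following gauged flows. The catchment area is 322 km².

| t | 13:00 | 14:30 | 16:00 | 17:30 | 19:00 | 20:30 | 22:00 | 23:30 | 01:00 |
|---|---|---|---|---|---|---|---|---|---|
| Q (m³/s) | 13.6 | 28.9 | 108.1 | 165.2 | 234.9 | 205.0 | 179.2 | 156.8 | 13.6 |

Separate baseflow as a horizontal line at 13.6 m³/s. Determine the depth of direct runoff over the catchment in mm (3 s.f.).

d ≈ 16.5 mm

Direct runoff: 0.0, 15.3, 94.5, 151.6, 221.3, 191.4, 165.6, 143.2, 0.0 m³/s; ΣQ_DR = 982.9 m³/s.
V = ΣQ_DR · Δt = 982.9 × 5400 s = 5.308 × 10^6 m³.
Over A = 322 km², depth = V / A = 16.5 mm.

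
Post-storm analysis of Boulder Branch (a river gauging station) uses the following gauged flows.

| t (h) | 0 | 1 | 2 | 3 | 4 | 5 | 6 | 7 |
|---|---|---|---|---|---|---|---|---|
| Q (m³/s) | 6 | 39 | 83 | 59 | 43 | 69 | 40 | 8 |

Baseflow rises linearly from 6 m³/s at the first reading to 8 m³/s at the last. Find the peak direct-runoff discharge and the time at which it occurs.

Q_p = 76.43 m³/s at t = 2 h

Subtracting baseflow gives direct-runoff ordinates: 0.00, 32.71, 76.43, 52.14, 35.86, 61.57, 32.29, 0.00 m³/s.
The maximum is 76.43 m³/s, occurring at the reading for t = 2 h.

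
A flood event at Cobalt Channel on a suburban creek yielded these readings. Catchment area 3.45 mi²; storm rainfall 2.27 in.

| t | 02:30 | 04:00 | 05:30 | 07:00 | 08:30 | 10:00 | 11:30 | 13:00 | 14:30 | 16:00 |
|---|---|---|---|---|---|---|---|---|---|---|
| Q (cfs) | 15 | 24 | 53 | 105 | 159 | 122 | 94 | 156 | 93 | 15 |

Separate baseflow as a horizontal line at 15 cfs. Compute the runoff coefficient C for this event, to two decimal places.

ΣQ_DR = 686.0 cfs; V = ΣQ_DR·Δt = 3.704 × 10^6 ft³.
Runoff depth d = V / A = 0.4622 in.
C = d / P = 0.4622 / 2.27 = 0.20.

C ≈ 0.20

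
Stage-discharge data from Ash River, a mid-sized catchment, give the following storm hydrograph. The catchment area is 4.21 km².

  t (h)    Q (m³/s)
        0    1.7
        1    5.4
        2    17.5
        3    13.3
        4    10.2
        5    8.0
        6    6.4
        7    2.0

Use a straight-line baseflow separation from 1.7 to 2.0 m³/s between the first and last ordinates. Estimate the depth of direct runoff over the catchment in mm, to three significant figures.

Direct runoff: 0.00, 3.66, 15.71, 11.47, 8.33, 6.09, 4.44, 0.00 m³/s; ΣQ_DR = 49.70 m³/s.
V = ΣQ_DR · Δt = 49.70 × 3600 s = 1.789 × 10^5 m³.
Over A = 4.21 km², depth = V / A = 42.5 mm.

d ≈ 42.5 mm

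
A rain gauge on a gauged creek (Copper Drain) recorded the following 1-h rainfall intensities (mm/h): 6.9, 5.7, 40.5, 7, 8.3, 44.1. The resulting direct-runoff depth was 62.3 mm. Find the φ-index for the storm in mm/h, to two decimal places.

φ ≈ 11.15 mm/h

Only the 2 blocks with intensity above φ contribute runoff: 40.5, 44.1 mm/h.
Σ(I−φ)·Δt = d  ⇒  (40.5+44.1 − 2φ)·1 = 62.3
φ = (84.60 − 62.3/1) / 2 = 11.15 mm/h.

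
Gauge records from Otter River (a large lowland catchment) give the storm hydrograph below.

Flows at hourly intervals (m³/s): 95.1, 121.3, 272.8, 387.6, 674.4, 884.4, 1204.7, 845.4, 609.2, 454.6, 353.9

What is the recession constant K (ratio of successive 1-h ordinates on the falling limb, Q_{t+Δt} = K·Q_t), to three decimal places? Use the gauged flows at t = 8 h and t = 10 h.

Using the recession-limb readings at t = 8 h and t = 10 h: Q falls from 609.2 to 353.9 m³/s over 2 intervals.
K = (Q₂/Q₁)^(1/2) = (353.9/609.2)^(1/2) = 0.762.

K ≈ 0.762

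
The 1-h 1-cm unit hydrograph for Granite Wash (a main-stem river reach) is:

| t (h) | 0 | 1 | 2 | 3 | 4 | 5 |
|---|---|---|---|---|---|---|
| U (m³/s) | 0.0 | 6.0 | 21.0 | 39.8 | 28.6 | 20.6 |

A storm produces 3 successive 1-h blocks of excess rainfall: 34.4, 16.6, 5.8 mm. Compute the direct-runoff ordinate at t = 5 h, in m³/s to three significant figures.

Q ≈ 141 m³/s

By discrete convolution, Q_j = Σ (P_i / 10 mm) · U_{j−i}.
At t = 5 h (j=5): Q = (34.4/10)·20.6 + (16.6/10)·28.6 + (5.8/10)·39.8 = 141 m³/s.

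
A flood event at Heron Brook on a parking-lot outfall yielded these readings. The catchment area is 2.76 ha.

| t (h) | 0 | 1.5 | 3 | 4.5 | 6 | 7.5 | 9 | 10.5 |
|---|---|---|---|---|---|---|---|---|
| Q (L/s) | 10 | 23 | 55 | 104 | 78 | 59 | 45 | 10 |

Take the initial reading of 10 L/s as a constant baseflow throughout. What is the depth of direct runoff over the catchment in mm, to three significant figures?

Direct runoff: 0.0, 13.0, 45.0, 94.0, 68.0, 49.0, 35.0, 0.0 L/s; ΣQ_DR = 304.0 L/s.
V = ΣQ_DR · Δt = 304.0 × 5400 s = 1.642 × 10^6 L.
Over A = 2.76 ha, depth = V / A = 59.5 mm.

d ≈ 59.5 mm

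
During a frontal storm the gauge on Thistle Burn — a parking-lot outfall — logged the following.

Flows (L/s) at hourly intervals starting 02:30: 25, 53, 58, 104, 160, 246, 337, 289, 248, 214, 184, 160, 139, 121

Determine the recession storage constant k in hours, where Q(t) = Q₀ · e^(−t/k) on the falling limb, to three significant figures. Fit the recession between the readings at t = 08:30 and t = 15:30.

k ≈ 6.83 h

On the falling limb, Q drops from 337 to 121 L/s between t = 08:30 and t = 15:30 (Δt = 7 h).
k = −Δt / ln(Q₂/Q₁) = −7 / ln(121/337) = 6.83 h.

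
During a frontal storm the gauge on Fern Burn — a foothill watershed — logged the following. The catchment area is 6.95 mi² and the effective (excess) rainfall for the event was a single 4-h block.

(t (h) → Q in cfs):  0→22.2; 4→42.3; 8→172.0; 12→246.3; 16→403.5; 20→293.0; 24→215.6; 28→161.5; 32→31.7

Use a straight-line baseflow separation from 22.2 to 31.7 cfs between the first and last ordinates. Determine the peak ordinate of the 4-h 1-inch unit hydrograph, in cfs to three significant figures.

Direct runoff: 0.00, 18.91, 147.43, 220.54, 376.55, 264.86, 186.28, 130.99, 0.00 cfs; ΣQ_DR = 1346 cfs, peak = 376.55 cfs.
Runoff depth d = ΣQ_DR·Δt / A = 1346 × 14400 / (6.95 mi²) = 1.200 in.
The 1-inch UH is the DRH scaled by (1 in)/d, so U_p = 376.55 × 1/1.200 = 314 cfs.

U_p ≈ 314 cfs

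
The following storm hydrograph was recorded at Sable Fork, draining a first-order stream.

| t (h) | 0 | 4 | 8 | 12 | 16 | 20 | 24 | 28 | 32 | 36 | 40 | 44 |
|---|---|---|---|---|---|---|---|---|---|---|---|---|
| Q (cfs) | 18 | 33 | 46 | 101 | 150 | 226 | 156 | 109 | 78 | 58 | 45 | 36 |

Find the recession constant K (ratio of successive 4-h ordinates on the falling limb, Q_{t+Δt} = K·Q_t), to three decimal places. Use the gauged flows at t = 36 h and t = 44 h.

K ≈ 0.788

Using the recession-limb readings at t = 36 h and t = 44 h: Q falls from 58 to 36 cfs over 2 intervals.
K = (Q₂/Q₁)^(1/2) = (36/58)^(1/2) = 0.788.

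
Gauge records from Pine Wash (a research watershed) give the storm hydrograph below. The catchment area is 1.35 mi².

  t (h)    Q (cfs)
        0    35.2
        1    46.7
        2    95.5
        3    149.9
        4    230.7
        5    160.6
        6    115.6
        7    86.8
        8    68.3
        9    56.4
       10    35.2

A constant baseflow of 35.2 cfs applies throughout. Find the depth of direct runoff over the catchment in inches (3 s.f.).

d ≈ 0.796 in

Direct runoff: 0.0, 11.5, 60.3, 114.7, 195.5, 125.4, 80.4, 51.6, 33.1, 21.2, 0.0 cfs; ΣQ_DR = 693.7 cfs.
V = ΣQ_DR · Δt = 693.7 × 3600 s = 2.497 × 10^6 ft³.
Over A = 1.35 mi², depth = V / A = 0.796 in.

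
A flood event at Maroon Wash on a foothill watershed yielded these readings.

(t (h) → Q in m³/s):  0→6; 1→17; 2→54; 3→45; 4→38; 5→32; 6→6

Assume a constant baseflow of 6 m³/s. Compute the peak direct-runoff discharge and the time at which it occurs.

Q_p = 48.0 m³/s at t = 2 h

Subtracting baseflow gives direct-runoff ordinates: 0.0, 11.0, 48.0, 39.0, 32.0, 26.0, 0.0 m³/s.
The maximum is 48.0 m³/s, occurring at the reading for t = 2 h.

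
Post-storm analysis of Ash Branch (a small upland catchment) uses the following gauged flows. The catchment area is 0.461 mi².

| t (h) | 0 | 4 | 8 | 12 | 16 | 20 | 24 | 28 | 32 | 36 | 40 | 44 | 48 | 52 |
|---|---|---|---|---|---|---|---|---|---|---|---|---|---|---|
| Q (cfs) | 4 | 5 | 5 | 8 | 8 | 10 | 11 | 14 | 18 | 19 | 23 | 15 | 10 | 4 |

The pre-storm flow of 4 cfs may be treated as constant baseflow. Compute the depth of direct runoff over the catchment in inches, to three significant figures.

Direct runoff: 0.0, 1.0, 1.0, 4.0, 4.0, 6.0, 7.0, 10.0, 14.0, 15.0, 19.0, 11.0, 6.0, 0.0 cfs; ΣQ_DR = 98.00 cfs.
V = ΣQ_DR · Δt = 98.00 × 14400 s = 1.411 × 10^6 ft³.
Over A = 0.461 mi², depth = V / A = 1.32 in.

d ≈ 1.32 in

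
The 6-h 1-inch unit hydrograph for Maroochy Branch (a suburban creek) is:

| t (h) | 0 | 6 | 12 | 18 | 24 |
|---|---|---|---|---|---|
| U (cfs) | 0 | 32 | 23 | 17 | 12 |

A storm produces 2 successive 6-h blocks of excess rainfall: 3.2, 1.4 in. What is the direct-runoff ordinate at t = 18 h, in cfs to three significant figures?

By discrete convolution, Q_j = Σ (P_i / 1 in) · U_{j−i}.
At t = 18 h (j=3): Q = (3.2/1)·17 + (1.4/1)·23 = 86.6 cfs.

Q ≈ 86.6 cfs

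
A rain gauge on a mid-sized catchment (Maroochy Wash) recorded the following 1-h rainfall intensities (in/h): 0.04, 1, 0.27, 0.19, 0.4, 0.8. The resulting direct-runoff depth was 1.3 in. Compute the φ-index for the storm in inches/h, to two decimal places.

Only the 3 blocks with intensity above φ contribute runoff: 1, 0.4, 0.8 in/h.
Σ(I−φ)·Δt = d  ⇒  (1+0.4+0.8 − 3φ)·1 = 1.3
φ = (2.200 − 1.3/1) / 3 = 0.30 in/h.

φ ≈ 0.30 in/h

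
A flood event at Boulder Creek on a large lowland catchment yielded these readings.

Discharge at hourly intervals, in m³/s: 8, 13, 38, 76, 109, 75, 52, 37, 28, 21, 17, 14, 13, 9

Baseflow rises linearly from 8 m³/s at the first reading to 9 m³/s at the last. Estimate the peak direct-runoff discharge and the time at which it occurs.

Subtracting baseflow gives direct-runoff ordinates: 0.00, 4.92, 29.85, 67.77, 100.69, 66.62, 43.54, 28.46, 19.38, 12.31, 8.23, 5.15, 4.08, 0.00 m³/s.
The maximum is 100.69 m³/s, occurring at the reading for t = 4 h.

Q_p = 100.69 m³/s at t = 4 h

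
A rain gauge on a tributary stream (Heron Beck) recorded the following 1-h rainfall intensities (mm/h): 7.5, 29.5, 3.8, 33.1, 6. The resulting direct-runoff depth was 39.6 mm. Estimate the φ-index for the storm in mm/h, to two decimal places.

φ ≈ 11.50 mm/h

Only the 2 blocks with intensity above φ contribute runoff: 29.5, 33.1 mm/h.
Σ(I−φ)·Δt = d  ⇒  (29.5+33.1 − 2φ)·1 = 39.6
φ = (62.60 − 39.6/1) / 2 = 11.50 mm/h.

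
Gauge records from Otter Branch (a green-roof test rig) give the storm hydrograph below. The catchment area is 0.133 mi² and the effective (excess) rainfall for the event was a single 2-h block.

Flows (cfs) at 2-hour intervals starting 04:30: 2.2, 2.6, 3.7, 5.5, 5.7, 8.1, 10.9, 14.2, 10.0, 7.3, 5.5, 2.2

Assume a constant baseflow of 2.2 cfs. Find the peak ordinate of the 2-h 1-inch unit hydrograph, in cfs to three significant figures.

U_p ≈ 10.0 cfs

Direct runoff: 0.0, 0.4, 1.5, 3.3, 3.5, 5.9, 8.7, 12.0, 7.8, 5.1, 3.3, 0.0 cfs; ΣQ_DR = 51.50 cfs, peak = 12.0 cfs.
Runoff depth d = ΣQ_DR·Δt / A = 51.50 × 7200 / (0.133 mi²) = 1.200 in.
The 1-inch UH is the DRH scaled by (1 in)/d, so U_p = 12.0 × 1/1.200 = 10.0 cfs.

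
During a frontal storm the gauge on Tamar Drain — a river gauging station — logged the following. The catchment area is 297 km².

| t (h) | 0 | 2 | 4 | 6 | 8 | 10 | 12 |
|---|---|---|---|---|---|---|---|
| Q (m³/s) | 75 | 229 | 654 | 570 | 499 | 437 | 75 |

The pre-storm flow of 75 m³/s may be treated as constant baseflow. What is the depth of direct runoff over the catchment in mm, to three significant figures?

Direct runoff: 0.0, 154.0, 579.0, 495.0, 424.0, 362.0, 0.0 m³/s; ΣQ_DR = 2014 m³/s.
V = ΣQ_DR · Δt = 2014 × 7200 s = 1.450 × 10^7 m³.
Over A = 297 km², depth = V / A = 48.8 mm.

d ≈ 48.8 mm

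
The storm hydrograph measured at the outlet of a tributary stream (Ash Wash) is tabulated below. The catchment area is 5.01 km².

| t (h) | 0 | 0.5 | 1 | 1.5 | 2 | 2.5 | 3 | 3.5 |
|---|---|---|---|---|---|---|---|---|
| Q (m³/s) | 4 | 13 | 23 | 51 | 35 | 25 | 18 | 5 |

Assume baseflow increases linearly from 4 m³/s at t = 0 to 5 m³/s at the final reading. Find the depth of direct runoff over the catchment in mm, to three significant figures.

d ≈ 49.6 mm

Direct runoff: 0.00, 8.86, 18.71, 46.57, 30.43, 20.29, 13.14, 0.00 m³/s; ΣQ_DR = 138.0 m³/s.
V = ΣQ_DR · Δt = 138.0 × 1800 s = 2.484 × 10^5 m³.
Over A = 5.01 km², depth = V / A = 49.6 mm.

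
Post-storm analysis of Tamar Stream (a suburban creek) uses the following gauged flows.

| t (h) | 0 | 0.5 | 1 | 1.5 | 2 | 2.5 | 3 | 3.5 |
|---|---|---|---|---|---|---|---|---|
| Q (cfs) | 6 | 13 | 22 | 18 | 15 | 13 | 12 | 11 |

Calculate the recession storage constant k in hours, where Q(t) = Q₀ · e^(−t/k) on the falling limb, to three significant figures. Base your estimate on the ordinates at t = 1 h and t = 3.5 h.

k ≈ 3.61 h

On the falling limb, Q drops from 22 to 11 cfs between t = 1 h and t = 3.5 h (Δt = 2.5 h).
k = −Δt / ln(Q₂/Q₁) = −2.5 / ln(11/22) = 3.61 h.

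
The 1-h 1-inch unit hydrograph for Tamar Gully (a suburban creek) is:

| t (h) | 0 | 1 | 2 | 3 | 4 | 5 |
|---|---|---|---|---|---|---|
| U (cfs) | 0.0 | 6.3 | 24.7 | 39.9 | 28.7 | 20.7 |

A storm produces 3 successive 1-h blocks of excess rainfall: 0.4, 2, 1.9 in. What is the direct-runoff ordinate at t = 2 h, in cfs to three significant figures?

By discrete convolution, Q_j = Σ (P_i / 1 in) · U_{j−i}.
At t = 2 h (j=2): Q = (0.4/1)·24.7 + (2/1)·6.3 + (1.9/1)·0.0 = 22.5 cfs.

Q ≈ 22.5 cfs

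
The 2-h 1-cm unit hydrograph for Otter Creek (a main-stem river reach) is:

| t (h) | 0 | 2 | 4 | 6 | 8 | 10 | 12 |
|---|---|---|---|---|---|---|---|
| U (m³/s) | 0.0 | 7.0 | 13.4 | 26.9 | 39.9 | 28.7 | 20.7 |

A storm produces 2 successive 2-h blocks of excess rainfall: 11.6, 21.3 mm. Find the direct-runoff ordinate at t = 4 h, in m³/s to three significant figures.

Q ≈ 30.5 m³/s

By discrete convolution, Q_j = Σ (P_i / 10 mm) · U_{j−i}.
At t = 4 h (j=2): Q = (11.6/10)·13.4 + (21.3/10)·7.0 = 30.5 m³/s.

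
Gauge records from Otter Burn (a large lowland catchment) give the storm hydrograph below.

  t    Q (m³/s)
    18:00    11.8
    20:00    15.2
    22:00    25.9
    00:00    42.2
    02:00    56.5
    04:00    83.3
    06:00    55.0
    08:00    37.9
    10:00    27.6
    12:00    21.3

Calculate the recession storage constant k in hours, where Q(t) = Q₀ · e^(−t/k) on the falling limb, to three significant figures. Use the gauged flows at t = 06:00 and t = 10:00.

On the falling limb, Q drops from 55.0 to 27.6 m³/s between t = 06:00 and t = 10:00 (Δt = 4 h).
k = −Δt / ln(Q₂/Q₁) = −4 / ln(27.6/55.0) = 5.80 h.

k ≈ 5.80 h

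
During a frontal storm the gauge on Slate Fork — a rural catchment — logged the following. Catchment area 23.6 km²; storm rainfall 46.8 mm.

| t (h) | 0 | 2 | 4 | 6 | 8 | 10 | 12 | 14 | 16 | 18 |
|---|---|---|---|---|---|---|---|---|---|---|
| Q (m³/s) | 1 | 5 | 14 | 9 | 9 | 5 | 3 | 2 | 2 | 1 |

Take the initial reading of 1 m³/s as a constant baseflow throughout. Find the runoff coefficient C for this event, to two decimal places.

C ≈ 0.27

ΣQ_DR = 41.00 m³/s; V = ΣQ_DR·Δt = 2.952 × 10^5 m³.
Runoff depth d = V / A = 12.51 mm.
C = d / P = 12.51 / 46.8 = 0.27.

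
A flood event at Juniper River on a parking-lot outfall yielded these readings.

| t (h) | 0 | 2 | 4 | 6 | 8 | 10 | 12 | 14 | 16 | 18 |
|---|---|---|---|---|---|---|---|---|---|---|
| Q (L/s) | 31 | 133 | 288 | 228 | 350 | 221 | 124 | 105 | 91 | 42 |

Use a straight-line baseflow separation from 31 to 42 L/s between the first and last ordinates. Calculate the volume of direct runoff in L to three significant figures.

Direct-runoff ordinates (Q − Q_b): 0.00, 100.78, 254.56, 193.33, 314.11, 183.89, 85.67, 65.44, 50.22, 0.00 L/s.
ΣQ_DR = 1248 L/s.
With Δt = 2 h = 7200 s, V = ΣQ_DR · Δt = 1248 × 7200 = 8.99 × 10^6 L.

V ≈ 8.99 × 10^6 L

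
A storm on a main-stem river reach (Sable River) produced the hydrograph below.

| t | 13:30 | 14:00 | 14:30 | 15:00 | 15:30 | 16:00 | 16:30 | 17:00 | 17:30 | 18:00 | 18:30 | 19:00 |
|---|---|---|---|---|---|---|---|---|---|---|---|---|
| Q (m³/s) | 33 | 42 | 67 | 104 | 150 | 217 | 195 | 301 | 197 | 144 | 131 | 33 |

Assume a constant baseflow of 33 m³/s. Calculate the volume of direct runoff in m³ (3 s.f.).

V ≈ 2.19 × 10^6 m³

Direct-runoff ordinates (Q − Q_b): 0.0, 9.0, 34.0, 71.0, 117.0, 184.0, 162.0, 268.0, 164.0, 111.0, 98.0, 0.0 m³/s.
ΣQ_DR = 1218 m³/s.
With Δt = 0.5 h = 1800 s, V = ΣQ_DR · Δt = 1218 × 1800 = 2.19 × 10^6 m³.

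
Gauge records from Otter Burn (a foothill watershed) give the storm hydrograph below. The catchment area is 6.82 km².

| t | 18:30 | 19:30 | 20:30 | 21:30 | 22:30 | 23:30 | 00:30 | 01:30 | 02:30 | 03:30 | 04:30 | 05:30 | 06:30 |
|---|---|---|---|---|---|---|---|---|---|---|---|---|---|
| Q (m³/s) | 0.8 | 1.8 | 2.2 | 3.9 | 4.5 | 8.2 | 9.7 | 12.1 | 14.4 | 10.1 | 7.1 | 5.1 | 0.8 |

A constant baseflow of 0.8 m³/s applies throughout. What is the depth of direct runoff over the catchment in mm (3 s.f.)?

Direct runoff: 0.0, 1.0, 1.4, 3.1, 3.7, 7.4, 8.9, 11.3, 13.6, 9.3, 6.3, 4.3, 0.0 m³/s; ΣQ_DR = 70.30 m³/s.
V = ΣQ_DR · Δt = 70.30 × 3600 s = 2.531 × 10^5 m³.
Over A = 6.82 km², depth = V / A = 37.1 mm.

d ≈ 37.1 mm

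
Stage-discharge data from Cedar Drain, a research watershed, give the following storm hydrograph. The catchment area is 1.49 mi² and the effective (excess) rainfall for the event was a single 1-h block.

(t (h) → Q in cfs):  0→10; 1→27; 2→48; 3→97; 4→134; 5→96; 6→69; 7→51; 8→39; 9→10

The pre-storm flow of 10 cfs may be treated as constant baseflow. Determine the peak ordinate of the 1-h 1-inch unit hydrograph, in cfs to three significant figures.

U_p ≈ 248 cfs

Direct runoff: 0.0, 17.0, 38.0, 87.0, 124.0, 86.0, 59.0, 41.0, 29.0, 0.0 cfs; ΣQ_DR = 481.0 cfs, peak = 124.0 cfs.
Runoff depth d = ΣQ_DR·Δt / A = 481.0 × 3600 / (1.49 mi²) = 0.5002 in.
The 1-inch UH is the DRH scaled by (1 in)/d, so U_p = 124.0 × 1/0.5002 = 248 cfs.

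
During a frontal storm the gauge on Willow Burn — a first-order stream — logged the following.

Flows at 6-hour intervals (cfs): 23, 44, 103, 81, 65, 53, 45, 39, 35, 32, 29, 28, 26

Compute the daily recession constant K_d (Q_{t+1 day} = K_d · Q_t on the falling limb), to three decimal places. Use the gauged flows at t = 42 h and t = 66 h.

K_d ≈ 0.718

Between t = 42 h and t = 66 h the flow falls from 39 to 28 cfs over 4×6 h = 24 h.
Per-interval ratio K = (28/39)^(1/4) = 0.9205; K_d = K^(24/6) = 0.718.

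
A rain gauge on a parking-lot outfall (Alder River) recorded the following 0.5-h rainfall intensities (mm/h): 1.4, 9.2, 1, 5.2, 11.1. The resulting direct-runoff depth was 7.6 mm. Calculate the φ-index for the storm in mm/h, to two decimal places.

φ ≈ 3.43 mm/h

Only the 3 blocks with intensity above φ contribute runoff: 9.2, 5.2, 11.1 mm/h.
Σ(I−φ)·Δt = d  ⇒  (9.2+5.2+11.1 − 3φ)·0.5 = 7.6
φ = (25.50 − 7.6/0.5) / 3 = 3.43 mm/h.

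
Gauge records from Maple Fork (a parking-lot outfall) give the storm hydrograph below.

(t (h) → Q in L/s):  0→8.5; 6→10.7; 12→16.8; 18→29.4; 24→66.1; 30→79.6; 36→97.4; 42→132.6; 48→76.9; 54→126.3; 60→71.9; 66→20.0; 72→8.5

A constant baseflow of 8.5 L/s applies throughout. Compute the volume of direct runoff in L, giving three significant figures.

V ≈ 1.37 × 10^7 L

Direct-runoff ordinates (Q − Q_b): 0.0, 2.2, 8.3, 20.9, 57.6, 71.1, 88.9, 124.1, 68.4, 117.8, 63.4, 11.5, 0.0 L/s.
ΣQ_DR = 634.2 L/s.
With Δt = 6 h = 21600 s, V = ΣQ_DR · Δt = 634.2 × 21600 = 1.37 × 10^7 L.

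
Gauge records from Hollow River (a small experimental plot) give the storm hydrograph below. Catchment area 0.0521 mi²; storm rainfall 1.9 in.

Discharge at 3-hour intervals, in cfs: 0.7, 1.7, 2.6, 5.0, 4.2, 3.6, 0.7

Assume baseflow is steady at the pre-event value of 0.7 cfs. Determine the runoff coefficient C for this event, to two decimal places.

ΣQ_DR = 13.60 cfs; V = ΣQ_DR·Δt = 1.469 × 10^5 ft³.
Runoff depth d = V / A = 1.213 in.
C = d / P = 1.213 / 1.9 = 0.64.

C ≈ 0.64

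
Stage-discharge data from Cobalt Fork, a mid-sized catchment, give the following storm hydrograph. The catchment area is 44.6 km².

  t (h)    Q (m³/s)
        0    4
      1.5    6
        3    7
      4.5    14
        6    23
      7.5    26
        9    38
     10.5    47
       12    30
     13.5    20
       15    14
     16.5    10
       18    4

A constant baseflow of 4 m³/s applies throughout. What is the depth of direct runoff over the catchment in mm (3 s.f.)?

d ≈ 23.1 mm

Direct runoff: 0.0, 2.0, 3.0, 10.0, 19.0, 22.0, 34.0, 43.0, 26.0, 16.0, 10.0, 6.0, 0.0 m³/s; ΣQ_DR = 191.0 m³/s.
V = ΣQ_DR · Δt = 191.0 × 5400 s = 1.031 × 10^6 m³.
Over A = 44.6 km², depth = V / A = 23.1 mm.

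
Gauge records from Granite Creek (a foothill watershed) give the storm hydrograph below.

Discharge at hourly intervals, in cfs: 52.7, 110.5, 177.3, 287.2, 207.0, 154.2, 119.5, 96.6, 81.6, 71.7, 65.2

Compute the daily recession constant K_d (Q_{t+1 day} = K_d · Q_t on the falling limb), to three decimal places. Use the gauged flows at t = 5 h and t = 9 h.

Between t = 5 h and t = 9 h the flow falls from 154.2 to 71.7 cfs over 4×1 h = 4 h.
Per-interval ratio K = (71.7/154.2)^(1/4) = 0.8258; K_d = K^(24/1) = 0.010.

K_d ≈ 0.010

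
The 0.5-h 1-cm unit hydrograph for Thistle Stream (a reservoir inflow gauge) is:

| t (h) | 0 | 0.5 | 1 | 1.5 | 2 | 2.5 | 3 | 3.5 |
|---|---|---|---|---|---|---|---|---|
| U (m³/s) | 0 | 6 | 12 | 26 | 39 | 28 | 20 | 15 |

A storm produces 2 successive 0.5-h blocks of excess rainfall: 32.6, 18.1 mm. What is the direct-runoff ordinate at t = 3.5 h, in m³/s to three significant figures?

By discrete convolution, Q_j = Σ (P_i / 10 mm) · U_{j−i}.
At t = 3.5 h (j=7): Q = (32.6/10)·15 + (18.1/10)·20 = 85.1 m³/s.

Q ≈ 85.1 m³/s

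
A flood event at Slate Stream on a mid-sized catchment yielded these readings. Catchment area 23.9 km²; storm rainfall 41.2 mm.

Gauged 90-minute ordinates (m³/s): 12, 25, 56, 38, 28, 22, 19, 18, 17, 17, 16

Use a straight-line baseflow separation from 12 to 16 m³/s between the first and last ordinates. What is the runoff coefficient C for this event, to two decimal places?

ΣQ_DR = 114.0 m³/s; V = ΣQ_DR·Δt = 6.156 × 10^5 m³.
Runoff depth d = V / A = 25.76 mm.
C = d / P = 25.76 / 41.2 = 0.63.

C ≈ 0.63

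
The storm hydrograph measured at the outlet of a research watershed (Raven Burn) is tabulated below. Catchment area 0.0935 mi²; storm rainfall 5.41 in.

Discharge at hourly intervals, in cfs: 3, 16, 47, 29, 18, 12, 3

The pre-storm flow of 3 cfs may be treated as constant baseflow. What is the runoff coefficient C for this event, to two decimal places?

ΣQ_DR = 107.0 cfs; V = ΣQ_DR·Δt = 3.852 × 10^5 ft³.
Runoff depth d = V / A = 1.773 in.
C = d / P = 1.773 / 5.41 = 0.33.

C ≈ 0.33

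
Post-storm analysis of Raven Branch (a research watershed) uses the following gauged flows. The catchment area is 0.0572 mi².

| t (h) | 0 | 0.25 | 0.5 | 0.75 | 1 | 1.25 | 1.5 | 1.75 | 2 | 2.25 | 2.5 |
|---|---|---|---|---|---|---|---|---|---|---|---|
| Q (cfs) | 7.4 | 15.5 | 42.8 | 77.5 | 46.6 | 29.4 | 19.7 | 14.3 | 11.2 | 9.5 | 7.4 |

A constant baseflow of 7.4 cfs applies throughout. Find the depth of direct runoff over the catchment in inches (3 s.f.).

d ≈ 1.35 in

Direct runoff: 0.0, 8.1, 35.4, 70.1, 39.2, 22.0, 12.3, 6.9, 3.8, 2.1, 0.0 cfs; ΣQ_DR = 199.9 cfs.
V = ΣQ_DR · Δt = 199.9 × 900 s = 1.799 × 10^5 ft³.
Over A = 0.0572 mi², depth = V / A = 1.35 in.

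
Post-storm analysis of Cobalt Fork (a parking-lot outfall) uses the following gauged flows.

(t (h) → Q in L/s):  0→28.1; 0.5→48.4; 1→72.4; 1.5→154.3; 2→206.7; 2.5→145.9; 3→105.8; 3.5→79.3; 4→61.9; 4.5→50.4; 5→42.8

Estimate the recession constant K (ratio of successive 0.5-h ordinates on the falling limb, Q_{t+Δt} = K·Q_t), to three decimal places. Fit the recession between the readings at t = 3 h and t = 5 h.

K ≈ 0.798

Using the recession-limb readings at t = 3 h and t = 5 h: Q falls from 105.8 to 42.8 L/s over 4 intervals.
K = (Q₂/Q₁)^(1/4) = (42.8/105.8)^(1/4) = 0.798.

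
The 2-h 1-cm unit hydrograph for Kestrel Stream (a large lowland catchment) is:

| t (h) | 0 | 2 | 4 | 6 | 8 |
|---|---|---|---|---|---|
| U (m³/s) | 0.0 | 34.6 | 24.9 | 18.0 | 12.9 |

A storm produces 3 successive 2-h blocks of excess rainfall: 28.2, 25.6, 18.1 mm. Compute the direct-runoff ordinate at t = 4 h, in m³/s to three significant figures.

By discrete convolution, Q_j = Σ (P_i / 10 mm) · U_{j−i}.
At t = 4 h (j=2): Q = (28.2/10)·24.9 + (25.6/10)·34.6 + (18.1/10)·0.0 = 159 m³/s.

Q ≈ 159 m³/s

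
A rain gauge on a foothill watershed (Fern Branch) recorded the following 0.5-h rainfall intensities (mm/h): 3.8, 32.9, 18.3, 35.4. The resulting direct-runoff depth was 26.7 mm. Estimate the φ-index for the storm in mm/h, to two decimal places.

φ ≈ 11.07 mm/h

Only the 3 blocks with intensity above φ contribute runoff: 32.9, 18.3, 35.4 mm/h.
Σ(I−φ)·Δt = d  ⇒  (32.9+18.3+35.4 − 3φ)·0.5 = 26.7
φ = (86.60 − 26.7/0.5) / 3 = 11.07 mm/h.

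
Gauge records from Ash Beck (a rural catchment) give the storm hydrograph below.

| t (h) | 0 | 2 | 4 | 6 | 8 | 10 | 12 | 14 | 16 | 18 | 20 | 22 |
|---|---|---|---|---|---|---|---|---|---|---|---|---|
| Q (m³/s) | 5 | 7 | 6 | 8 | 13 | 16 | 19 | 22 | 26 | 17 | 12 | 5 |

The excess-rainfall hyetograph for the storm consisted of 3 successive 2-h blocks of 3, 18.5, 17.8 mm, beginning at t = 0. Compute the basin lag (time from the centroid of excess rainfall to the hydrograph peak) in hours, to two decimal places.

t_L ≈ 12.25 h

Centroid of excess rainfall: t_c = Σ P_i·t̄_i / ΣP_i = 3.7532 h (block centres at 1, 3, 5 h).
Hydrograph peak occurs at t = 16 h, so basin lag t_L = 16 − 3.7532 = 12.25 h.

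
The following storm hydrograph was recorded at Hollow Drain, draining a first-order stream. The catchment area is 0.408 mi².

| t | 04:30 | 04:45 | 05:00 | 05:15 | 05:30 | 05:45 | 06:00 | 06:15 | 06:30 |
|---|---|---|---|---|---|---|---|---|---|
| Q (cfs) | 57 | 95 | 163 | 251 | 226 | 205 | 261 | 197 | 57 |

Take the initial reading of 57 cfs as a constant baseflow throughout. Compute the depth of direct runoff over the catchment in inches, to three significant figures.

d ≈ 0.949 in

Direct runoff: 0.0, 38.0, 106.0, 194.0, 169.0, 148.0, 204.0, 140.0, 0.0 cfs; ΣQ_DR = 999.0 cfs.
V = ΣQ_DR · Δt = 999.0 × 900 s = 8.991 × 10^5 ft³.
Over A = 0.408 mi², depth = V / A = 0.949 in.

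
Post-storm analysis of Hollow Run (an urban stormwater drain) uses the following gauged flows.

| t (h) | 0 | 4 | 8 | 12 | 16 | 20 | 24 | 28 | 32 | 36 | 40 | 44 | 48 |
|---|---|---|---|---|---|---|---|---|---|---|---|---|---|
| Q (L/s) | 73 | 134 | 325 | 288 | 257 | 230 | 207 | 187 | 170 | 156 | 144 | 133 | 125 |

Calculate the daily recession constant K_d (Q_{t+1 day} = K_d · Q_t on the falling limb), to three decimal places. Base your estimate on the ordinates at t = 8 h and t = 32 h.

Between t = 8 h and t = 32 h the flow falls from 325 to 170 L/s over 6×4 h = 24 h.
Per-interval ratio K = (170/325)^(1/6) = 0.8976; K_d = K^(24/4) = 0.523.

K_d ≈ 0.523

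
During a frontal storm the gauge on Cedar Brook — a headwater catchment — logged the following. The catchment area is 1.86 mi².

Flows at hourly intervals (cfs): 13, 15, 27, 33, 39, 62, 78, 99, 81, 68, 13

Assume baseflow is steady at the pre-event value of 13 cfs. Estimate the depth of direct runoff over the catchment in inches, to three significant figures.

Direct runoff: 0.0, 2.0, 14.0, 20.0, 26.0, 49.0, 65.0, 86.0, 68.0, 55.0, 0.0 cfs; ΣQ_DR = 385.0 cfs.
V = ΣQ_DR · Δt = 385.0 × 3600 s = 1.386 × 10^6 ft³.
Over A = 1.86 mi², depth = V / A = 0.321 in.

d ≈ 0.321 in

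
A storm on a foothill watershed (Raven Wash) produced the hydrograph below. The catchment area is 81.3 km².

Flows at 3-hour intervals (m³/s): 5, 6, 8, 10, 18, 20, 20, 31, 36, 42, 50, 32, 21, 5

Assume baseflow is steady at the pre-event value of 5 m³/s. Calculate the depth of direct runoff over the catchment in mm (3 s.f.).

Direct runoff: 0.0, 1.0, 3.0, 5.0, 13.0, 15.0, 15.0, 26.0, 31.0, 37.0, 45.0, 27.0, 16.0, 0.0 m³/s; ΣQ_DR = 234.0 m³/s.
V = ΣQ_DR · Δt = 234.0 × 10800 s = 2.527 × 10^6 m³.
Over A = 81.3 km², depth = V / A = 31.1 mm.

d ≈ 31.1 mm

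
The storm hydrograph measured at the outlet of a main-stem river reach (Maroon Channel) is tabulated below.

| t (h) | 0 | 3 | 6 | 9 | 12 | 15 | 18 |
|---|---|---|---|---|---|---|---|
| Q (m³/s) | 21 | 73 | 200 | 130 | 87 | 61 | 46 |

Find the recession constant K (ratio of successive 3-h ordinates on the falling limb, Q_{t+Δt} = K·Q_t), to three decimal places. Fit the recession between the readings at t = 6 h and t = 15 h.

K ≈ 0.673

Using the recession-limb readings at t = 6 h and t = 15 h: Q falls from 200 to 61 m³/s over 3 intervals.
K = (Q₂/Q₁)^(1/3) = (61/200)^(1/3) = 0.673.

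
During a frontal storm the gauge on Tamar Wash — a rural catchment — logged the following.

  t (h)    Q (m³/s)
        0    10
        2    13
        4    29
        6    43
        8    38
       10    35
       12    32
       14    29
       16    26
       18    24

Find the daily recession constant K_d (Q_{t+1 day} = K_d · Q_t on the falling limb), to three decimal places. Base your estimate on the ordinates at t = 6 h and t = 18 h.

Between t = 6 h and t = 18 h the flow falls from 43 to 24 m³/s over 6×2 h = 12 h.
Per-interval ratio K = (24/43)^(1/6) = 0.9074; K_d = K^(24/2) = 0.312.

K_d ≈ 0.312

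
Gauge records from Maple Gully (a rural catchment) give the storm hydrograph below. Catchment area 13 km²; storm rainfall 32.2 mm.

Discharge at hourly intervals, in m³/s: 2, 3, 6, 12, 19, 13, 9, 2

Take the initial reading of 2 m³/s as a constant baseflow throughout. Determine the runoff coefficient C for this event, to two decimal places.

ΣQ_DR = 50.00 m³/s; V = ΣQ_DR·Δt = 1.800 × 10^5 m³.
Runoff depth d = V / A = 13.85 mm.
C = d / P = 13.85 / 32.2 = 0.43.

C ≈ 0.43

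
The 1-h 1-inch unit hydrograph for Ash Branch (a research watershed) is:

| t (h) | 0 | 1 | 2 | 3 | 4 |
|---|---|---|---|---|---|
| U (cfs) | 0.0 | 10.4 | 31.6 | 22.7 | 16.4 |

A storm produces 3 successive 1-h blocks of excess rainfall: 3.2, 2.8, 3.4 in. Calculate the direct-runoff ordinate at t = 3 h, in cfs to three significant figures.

By discrete convolution, Q_j = Σ (P_i / 1 in) · U_{j−i}.
At t = 3 h (j=3): Q = (3.2/1)·22.7 + (2.8/1)·31.6 + (3.4/1)·10.4 = 196 cfs.

Q ≈ 196 cfs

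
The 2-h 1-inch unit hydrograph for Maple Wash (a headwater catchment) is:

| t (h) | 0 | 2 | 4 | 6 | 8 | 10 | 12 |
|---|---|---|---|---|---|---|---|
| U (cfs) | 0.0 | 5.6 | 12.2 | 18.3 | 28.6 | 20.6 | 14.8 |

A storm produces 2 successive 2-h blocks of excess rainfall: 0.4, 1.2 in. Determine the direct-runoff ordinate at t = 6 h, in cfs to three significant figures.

Q ≈ 22.0 cfs

By discrete convolution, Q_j = Σ (P_i / 1 in) · U_{j−i}.
At t = 6 h (j=3): Q = (0.4/1)·18.3 + (1.2/1)·12.2 = 22.0 cfs.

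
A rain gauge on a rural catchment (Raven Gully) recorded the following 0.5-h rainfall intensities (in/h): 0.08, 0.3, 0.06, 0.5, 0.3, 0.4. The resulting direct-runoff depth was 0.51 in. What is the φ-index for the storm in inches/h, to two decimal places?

φ ≈ 0.12 in/h

Only the 4 blocks with intensity above φ contribute runoff: 0.3, 0.5, 0.3, 0.4 in/h.
Σ(I−φ)·Δt = d  ⇒  (0.3+0.5+0.3+0.4 − 4φ)·0.5 = 0.51
φ = (1.500 − 0.51/0.5) / 4 = 0.12 in/h.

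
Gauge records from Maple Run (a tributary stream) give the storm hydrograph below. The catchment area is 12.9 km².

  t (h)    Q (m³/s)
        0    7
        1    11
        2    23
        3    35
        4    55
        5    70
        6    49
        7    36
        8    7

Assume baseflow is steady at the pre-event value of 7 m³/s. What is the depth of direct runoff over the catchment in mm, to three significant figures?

Direct runoff: 0.0, 4.0, 16.0, 28.0, 48.0, 63.0, 42.0, 29.0, 0.0 m³/s; ΣQ_DR = 230.0 m³/s.
V = ΣQ_DR · Δt = 230.0 × 3600 s = 8.280 × 10^5 m³.
Over A = 12.9 km², depth = V / A = 64.2 mm.

d ≈ 64.2 mm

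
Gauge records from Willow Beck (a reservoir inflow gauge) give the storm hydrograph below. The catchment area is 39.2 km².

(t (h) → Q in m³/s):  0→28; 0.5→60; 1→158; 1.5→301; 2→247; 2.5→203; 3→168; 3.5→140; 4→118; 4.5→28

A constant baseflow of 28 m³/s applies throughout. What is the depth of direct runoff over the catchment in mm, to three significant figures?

Direct runoff: 0.0, 32.0, 130.0, 273.0, 219.0, 175.0, 140.0, 112.0, 90.0, 0.0 m³/s; ΣQ_DR = 1171 m³/s.
V = ΣQ_DR · Δt = 1171 × 1800 s = 2.108 × 10^6 m³.
Over A = 39.2 km², depth = V / A = 53.8 mm.

d ≈ 53.8 mm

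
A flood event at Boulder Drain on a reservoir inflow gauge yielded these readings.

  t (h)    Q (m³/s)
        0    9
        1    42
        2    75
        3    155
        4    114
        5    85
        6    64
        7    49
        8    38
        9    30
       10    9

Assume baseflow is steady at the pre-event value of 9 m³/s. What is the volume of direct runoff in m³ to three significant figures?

Direct-runoff ordinates (Q − Q_b): 0.0, 33.0, 66.0, 146.0, 105.0, 76.0, 55.0, 40.0, 29.0, 21.0, 0.0 m³/s.
ΣQ_DR = 571.0 m³/s.
With Δt = 1 h = 3600 s, V = ΣQ_DR · Δt = 571.0 × 3600 = 2.06 × 10^6 m³.

V ≈ 2.06 × 10^6 m³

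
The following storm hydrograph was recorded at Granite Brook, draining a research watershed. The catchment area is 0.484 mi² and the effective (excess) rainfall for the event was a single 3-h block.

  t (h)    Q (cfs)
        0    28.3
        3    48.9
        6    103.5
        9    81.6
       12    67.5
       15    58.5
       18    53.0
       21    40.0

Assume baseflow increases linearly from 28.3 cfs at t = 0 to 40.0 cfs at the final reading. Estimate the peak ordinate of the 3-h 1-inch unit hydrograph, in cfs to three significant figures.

U_p ≈ 36.0 cfs

Direct runoff: 0.00, 18.93, 71.86, 48.29, 32.51, 21.84, 14.67, 0.00 cfs; ΣQ_DR = 208.1 cfs, peak = 71.86 cfs.
Runoff depth d = ΣQ_DR·Δt / A = 208.1 × 10800 / (0.484 mi²) = 1.999 in.
The 1-inch UH is the DRH scaled by (1 in)/d, so U_p = 71.86 × 1/1.999 = 36.0 cfs.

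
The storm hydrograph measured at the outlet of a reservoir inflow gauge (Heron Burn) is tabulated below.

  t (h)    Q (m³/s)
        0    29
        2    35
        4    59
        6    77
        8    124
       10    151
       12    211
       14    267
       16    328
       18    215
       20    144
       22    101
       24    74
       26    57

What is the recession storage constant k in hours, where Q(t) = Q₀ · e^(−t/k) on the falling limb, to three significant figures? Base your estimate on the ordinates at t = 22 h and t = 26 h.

k ≈ 6.99 h

On the falling limb, Q drops from 101 to 57 m³/s between t = 22 h and t = 26 h (Δt = 4 h).
k = −Δt / ln(Q₂/Q₁) = −4 / ln(57/101) = 6.99 h.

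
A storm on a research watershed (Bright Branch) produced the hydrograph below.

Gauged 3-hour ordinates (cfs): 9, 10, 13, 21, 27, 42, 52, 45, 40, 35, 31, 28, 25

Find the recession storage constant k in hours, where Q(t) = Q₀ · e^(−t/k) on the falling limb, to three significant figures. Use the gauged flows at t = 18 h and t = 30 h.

On the falling limb, Q drops from 52 to 31 cfs between t = 18 h and t = 30 h (Δt = 12 h).
k = −Δt / ln(Q₂/Q₁) = −12 / ln(31/52) = 23.2 h.

k ≈ 23.2 h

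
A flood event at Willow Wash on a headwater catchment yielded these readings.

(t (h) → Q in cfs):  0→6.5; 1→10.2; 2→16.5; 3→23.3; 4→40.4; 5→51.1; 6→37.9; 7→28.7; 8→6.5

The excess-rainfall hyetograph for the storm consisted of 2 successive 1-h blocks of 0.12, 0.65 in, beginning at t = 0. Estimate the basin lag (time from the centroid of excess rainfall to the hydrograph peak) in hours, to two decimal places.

Centroid of excess rainfall: t_c = Σ P_i·t̄_i / ΣP_i = 1.3442 h (block centres at 0.5, 1.5 h).
Hydrograph peak occurs at t = 5 h, so basin lag t_L = 5 − 1.3442 = 3.66 h.

t_L ≈ 3.66 h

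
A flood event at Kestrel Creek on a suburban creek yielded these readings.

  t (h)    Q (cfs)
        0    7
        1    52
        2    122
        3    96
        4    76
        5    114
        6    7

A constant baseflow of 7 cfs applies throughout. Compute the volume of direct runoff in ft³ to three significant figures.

Direct-runoff ordinates (Q − Q_b): 0.0, 45.0, 115.0, 89.0, 69.0, 107.0, 0.0 cfs.
ΣQ_DR = 425.0 cfs.
With Δt = 1 h = 3600 s, V = ΣQ_DR · Δt = 425.0 × 3600 = 1.53 × 10^6 ft³.

V ≈ 1.53 × 10^6 ft³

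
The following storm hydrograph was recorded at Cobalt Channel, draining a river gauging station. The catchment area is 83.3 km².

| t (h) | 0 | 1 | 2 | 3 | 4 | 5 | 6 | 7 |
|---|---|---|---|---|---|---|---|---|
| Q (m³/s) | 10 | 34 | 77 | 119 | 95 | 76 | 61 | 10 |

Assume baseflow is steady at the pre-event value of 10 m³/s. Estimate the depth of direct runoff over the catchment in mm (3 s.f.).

Direct runoff: 0.0, 24.0, 67.0, 109.0, 85.0, 66.0, 51.0, 0.0 m³/s; ΣQ_DR = 402.0 m³/s.
V = ΣQ_DR · Δt = 402.0 × 3600 s = 1.447 × 10^6 m³.
Over A = 83.3 km², depth = V / A = 17.4 mm.

d ≈ 17.4 mm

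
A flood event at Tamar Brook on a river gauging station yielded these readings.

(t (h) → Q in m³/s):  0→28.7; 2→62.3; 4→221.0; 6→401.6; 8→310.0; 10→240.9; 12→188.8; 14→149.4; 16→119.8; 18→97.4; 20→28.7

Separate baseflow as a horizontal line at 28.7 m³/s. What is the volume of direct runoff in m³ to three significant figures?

Direct-runoff ordinates (Q − Q_b): 0.0, 33.6, 192.3, 372.9, 281.3, 212.2, 160.1, 120.7, 91.1, 68.7, 0.0 m³/s.
ΣQ_DR = 1533 m³/s.
With Δt = 2 h = 7200 s, V = ΣQ_DR · Δt = 1533 × 7200 = 1.10 × 10^7 m³.

V ≈ 1.10 × 10^7 m³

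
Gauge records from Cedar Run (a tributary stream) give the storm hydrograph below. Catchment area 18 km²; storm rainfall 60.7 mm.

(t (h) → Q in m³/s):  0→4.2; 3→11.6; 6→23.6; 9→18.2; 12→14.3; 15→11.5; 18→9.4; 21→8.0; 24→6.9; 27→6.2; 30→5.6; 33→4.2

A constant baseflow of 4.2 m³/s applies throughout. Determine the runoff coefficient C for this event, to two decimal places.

C ≈ 0.72

ΣQ_DR = 73.30 m³/s; V = ΣQ_DR·Δt = 7.916 × 10^5 m³.
Runoff depth d = V / A = 43.98 mm.
C = d / P = 43.98 / 60.7 = 0.72.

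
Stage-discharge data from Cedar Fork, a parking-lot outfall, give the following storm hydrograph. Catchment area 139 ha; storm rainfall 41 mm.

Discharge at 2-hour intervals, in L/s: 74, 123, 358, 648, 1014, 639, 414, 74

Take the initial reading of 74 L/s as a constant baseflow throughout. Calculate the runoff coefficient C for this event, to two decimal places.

ΣQ_DR = 2752 L/s; V = ΣQ_DR·Δt = 1.981 × 10^7 L.
Runoff depth d = V / A = 14.25 mm.
C = d / P = 14.25 / 41 = 0.35.

C ≈ 0.35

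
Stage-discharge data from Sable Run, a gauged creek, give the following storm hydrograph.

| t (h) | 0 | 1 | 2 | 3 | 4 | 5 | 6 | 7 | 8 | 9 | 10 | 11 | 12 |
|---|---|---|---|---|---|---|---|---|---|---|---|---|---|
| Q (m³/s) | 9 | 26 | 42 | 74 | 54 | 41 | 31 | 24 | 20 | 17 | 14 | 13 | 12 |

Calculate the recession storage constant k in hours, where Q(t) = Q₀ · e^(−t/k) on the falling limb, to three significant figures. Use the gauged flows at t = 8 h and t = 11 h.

k ≈ 6.96 h

On the falling limb, Q drops from 20 to 13 m³/s between t = 8 h and t = 11 h (Δt = 3 h).
k = −Δt / ln(Q₂/Q₁) = −3 / ln(13/20) = 6.96 h.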